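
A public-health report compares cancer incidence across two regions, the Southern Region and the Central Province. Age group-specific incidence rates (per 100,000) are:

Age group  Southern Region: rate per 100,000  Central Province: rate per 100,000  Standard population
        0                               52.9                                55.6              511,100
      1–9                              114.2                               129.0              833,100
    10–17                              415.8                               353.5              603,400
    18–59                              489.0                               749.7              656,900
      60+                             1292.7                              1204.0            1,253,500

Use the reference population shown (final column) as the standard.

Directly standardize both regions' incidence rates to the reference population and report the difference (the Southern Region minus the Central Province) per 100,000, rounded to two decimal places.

Standard total = 3,858,000; weights = 0.1325, 0.2159, 0.1564, 0.1703, 0.3249.
The Southern Region: 0.1325×52.9 + 0.2159×114.2 + 0.1564×415.8 + 0.1703×489.0 + 0.3249×1292.7 = 599.9726 per 100,000.
The Central Province: 0.1325×55.6 + 0.2159×129.0 + 0.1564×353.5 + 0.1703×749.7 + 0.3249×1204.0 = 609.3522 per 100,000.
Difference = 599.9726 − 609.3522 = -9.3796.

-9.38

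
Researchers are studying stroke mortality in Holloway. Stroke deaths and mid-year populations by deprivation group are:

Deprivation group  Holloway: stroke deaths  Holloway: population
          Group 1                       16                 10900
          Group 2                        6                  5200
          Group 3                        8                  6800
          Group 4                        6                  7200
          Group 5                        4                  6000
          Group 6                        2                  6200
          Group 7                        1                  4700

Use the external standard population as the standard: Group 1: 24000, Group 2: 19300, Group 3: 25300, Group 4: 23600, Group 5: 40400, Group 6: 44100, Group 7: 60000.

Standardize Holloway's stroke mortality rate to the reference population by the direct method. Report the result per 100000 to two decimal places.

67.96

Deprivation-specific rates per 100000 for Holloway: 146.79, 115.38, 117.65, 83.33, 66.67, 32.26, 21.28.
Standard total = 236700; weights = 0.1014, 0.0815, 0.1069, 0.0997, 0.1707, 0.1863, 0.2535.
Standardized rate: 0.1014×146.79 + 0.0815×115.38 + 0.1069×117.65 + 0.0997×83.33 + 0.1707×66.67 + 0.1863×32.26 + 0.2535×21.28 = 67.9574 per 100000.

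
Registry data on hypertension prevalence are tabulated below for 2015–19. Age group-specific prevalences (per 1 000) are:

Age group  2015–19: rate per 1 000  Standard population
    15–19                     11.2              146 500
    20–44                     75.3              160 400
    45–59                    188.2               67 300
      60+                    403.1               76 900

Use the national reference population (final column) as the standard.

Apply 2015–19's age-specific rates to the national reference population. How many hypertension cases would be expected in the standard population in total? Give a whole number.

57383

Expected hypertension cases = Σ (standard pop × age-specific rate ÷ 1 000)
= 146 500×11.2/1 000 + 160 400×75.3/1 000 + 67 300×188.2/1 000 + 76 900×403.1/1 000
= 1640.80 + 12078.12 + 12665.86 + 30998.39 = 57383.17.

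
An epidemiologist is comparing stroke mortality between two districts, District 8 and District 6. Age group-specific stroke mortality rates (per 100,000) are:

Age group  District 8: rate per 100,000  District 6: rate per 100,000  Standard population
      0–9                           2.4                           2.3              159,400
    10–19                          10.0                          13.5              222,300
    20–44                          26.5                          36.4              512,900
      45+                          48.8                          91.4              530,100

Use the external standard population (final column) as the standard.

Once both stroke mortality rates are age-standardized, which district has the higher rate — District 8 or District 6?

District 6

Standard total = 1,424,700; weights = 0.1119, 0.1560, 0.3600, 0.3721.
District 8: 0.1119×2.4 + 0.1560×10.0 + 0.3600×26.5 + 0.3721×48.8 = 29.5264 per 100,000.
District 6: 0.1119×2.3 + 0.1560×13.5 + 0.3600×36.4 + 0.3721×91.4 = 49.4759 per 100,000.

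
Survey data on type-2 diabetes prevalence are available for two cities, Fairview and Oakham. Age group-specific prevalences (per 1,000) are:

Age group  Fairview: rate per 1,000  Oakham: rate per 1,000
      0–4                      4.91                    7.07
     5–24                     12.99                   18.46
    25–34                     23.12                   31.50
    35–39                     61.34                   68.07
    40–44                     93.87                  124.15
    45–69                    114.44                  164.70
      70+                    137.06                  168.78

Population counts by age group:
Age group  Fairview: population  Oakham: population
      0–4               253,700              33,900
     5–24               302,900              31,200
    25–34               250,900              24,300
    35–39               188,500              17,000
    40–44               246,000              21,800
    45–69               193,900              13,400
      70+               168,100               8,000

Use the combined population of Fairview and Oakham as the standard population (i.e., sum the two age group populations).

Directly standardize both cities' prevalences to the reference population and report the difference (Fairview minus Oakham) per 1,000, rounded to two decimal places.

-17.25

Combined standard total = 1,753,600; weights = 0.1640, 0.1905, 0.1569, 0.1172, 0.1527, 0.1182, 0.1004.
Fairview: 0.1640×4.91 + 0.1905×12.99 + 0.1569×23.12 + 0.1172×61.34 + 0.1527×93.87 + 0.1182×114.44 + 0.1004×137.06 = 55.7243 per 1,000.
Oakham: 0.1640×7.07 + 0.1905×18.46 + 0.1569×31.50 + 0.1172×68.07 + 0.1527×124.15 + 0.1182×164.70 + 0.1004×168.78 = 72.9755 per 1,000.
Difference = 55.7243 − 72.9755 = -17.2512.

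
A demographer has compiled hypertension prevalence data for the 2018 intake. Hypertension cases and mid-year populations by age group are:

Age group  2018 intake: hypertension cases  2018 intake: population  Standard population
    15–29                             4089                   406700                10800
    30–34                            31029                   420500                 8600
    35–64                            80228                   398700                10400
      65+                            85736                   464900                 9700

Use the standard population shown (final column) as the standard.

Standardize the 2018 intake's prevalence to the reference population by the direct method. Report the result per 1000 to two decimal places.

117.08

Age-specific rates per 1000 for the 2018 intake: 10.054, 73.791, 201.224, 184.418.
Standard total = 39500; weights = 0.2734, 0.2177, 0.2633, 0.2456.
Standardized rate: 0.2734×10.054 + 0.2177×73.791 + 0.2633×201.224 + 0.2456×184.418 = 117.0828 per 1000.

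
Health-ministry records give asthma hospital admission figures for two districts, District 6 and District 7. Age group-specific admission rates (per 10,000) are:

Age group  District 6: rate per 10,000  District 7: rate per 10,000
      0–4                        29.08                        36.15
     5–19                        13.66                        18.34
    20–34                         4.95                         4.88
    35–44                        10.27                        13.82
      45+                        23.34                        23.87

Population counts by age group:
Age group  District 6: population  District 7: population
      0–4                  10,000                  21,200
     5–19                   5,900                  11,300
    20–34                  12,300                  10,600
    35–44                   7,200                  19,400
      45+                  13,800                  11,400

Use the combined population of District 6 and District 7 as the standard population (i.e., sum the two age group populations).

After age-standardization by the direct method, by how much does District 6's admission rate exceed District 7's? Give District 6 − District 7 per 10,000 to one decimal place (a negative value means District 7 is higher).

-3.3

Combined standard total = 123,100; weights = 0.2535, 0.1397, 0.1860, 0.2161, 0.2047.
District 6: 0.2535×29.08 + 0.1397×13.66 + 0.1860×4.95 + 0.2161×10.27 + 0.2047×23.34 = 17.1970 per 10,000.
District 7: 0.2535×36.15 + 0.1397×18.34 + 0.1860×4.88 + 0.2161×13.82 + 0.2047×23.87 = 20.5054 per 10,000.
Difference = 17.1970 − 20.5054 = -3.3084.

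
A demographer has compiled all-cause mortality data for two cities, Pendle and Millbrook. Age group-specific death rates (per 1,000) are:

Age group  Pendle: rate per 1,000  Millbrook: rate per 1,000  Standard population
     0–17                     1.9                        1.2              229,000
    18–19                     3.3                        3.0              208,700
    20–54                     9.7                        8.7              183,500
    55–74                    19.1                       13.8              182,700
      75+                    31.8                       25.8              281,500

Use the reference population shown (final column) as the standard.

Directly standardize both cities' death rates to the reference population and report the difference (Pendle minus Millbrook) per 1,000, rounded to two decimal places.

2.82

Standard total = 1,085,400; weights = 0.2110, 0.1923, 0.1691, 0.1683, 0.2594.
Pendle: 0.2110×1.9 + 0.1923×3.3 + 0.1691×9.7 + 0.1683×19.1 + 0.2594×31.8 = 14.1377 per 1,000.
Millbrook: 0.2110×1.2 + 0.1923×3.0 + 0.1691×8.7 + 0.1683×13.8 + 0.2594×25.8 = 11.3150 per 1,000.
Difference = 14.1377 − 11.3150 = 2.8227.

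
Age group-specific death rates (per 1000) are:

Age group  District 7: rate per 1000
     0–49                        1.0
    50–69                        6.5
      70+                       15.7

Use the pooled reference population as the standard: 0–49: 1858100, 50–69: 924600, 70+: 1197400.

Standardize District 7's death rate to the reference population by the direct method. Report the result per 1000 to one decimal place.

Standard total = 3980100; weights = 0.4668, 0.2323, 0.3008.
Standardized rate: 0.4668×1.0 + 0.2323×6.5 + 0.3008×15.7 = 6.7001 per 1000.

6.7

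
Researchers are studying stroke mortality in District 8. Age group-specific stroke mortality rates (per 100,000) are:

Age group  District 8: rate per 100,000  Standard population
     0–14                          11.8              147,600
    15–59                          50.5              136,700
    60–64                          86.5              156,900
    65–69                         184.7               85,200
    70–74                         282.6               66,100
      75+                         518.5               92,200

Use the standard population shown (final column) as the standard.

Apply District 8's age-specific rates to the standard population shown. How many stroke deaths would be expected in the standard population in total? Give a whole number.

1044

Expected stroke deaths = Σ (standard pop × age-specific rate ÷ 100,000)
= 147,600×11.8/100,000 + 136,700×50.5/100,000 + 156,900×86.5/100,000 + 85,200×184.7/100,000 + 66,100×282.6/100,000 + 92,200×518.5/100,000
= 17.42 + 69.03 + 135.72 + 157.36 + 186.80 + 478.06 = 1044.39.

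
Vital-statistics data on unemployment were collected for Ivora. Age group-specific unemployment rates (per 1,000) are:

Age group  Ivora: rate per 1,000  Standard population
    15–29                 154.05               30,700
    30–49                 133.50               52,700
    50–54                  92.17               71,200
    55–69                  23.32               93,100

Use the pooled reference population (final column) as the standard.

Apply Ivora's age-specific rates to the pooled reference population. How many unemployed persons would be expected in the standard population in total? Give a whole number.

20498

Expected unemployed persons = Σ (standard pop × age-specific rate ÷ 1,000)
= 30,700×154.05/1,000 + 52,700×133.50/1,000 + 71,200×92.17/1,000 + 93,100×23.32/1,000
= 4729.34 + 7035.45 + 6562.50 + 2171.09 = 20498.38.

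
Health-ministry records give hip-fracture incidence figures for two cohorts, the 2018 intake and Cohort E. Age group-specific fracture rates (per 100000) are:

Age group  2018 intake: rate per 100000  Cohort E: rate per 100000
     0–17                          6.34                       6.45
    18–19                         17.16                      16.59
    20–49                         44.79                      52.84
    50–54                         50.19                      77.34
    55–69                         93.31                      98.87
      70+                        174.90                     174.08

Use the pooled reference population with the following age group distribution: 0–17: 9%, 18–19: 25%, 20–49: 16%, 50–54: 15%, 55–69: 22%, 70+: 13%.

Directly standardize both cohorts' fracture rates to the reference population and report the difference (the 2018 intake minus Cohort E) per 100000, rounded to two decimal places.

-6.34

Standard weights: 0.09, 0.25, 0.16, 0.15, 0.22, 0.13.
The 2018 intake: 0.0900×6.34 + 0.2500×17.16 + 0.1600×44.79 + 0.1500×50.19 + 0.2200×93.31 + 0.1300×174.90 = 62.8207 per 100000.
Cohort E: 0.0900×6.45 + 0.2500×16.59 + 0.1600×52.84 + 0.1500×77.34 + 0.2200×98.87 + 0.1300×174.08 = 69.1652 per 100000.
Difference = 62.8207 − 69.1652 = -6.3445.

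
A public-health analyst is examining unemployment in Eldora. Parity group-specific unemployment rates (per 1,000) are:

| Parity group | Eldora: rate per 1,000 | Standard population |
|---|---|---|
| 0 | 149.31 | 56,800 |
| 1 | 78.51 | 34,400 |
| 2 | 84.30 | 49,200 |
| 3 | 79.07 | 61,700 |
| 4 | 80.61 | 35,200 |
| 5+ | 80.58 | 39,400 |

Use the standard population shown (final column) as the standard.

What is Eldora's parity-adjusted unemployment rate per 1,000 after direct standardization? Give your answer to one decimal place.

Standard total = 276,700; weights = 0.2053, 0.1243, 0.1778, 0.2230, 0.1272, 0.1424.
Standardized rate: 0.2053×149.31 + 0.1243×78.51 + 0.1778×84.30 + 0.2230×79.07 + 0.1272×80.61 + 0.1424×80.58 = 94.7599 per 1,000.

94.8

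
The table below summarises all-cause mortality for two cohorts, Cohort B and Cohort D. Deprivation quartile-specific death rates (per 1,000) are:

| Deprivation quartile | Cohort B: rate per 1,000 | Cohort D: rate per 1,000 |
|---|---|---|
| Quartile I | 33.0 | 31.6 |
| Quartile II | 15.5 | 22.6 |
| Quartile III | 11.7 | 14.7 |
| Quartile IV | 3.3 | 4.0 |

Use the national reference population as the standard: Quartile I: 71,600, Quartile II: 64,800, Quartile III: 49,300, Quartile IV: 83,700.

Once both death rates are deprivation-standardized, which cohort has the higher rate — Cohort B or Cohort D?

Standard total = 269,400; weights = 0.2658, 0.2405, 0.1830, 0.3107.
Cohort B: 0.2658×33.0 + 0.2405×15.5 + 0.1830×11.7 + 0.3107×3.3 = 15.6653 per 1,000.
Cohort D: 0.2658×31.6 + 0.2405×22.6 + 0.1830×14.7 + 0.3107×4.0 = 17.7674 per 1,000.

Cohort D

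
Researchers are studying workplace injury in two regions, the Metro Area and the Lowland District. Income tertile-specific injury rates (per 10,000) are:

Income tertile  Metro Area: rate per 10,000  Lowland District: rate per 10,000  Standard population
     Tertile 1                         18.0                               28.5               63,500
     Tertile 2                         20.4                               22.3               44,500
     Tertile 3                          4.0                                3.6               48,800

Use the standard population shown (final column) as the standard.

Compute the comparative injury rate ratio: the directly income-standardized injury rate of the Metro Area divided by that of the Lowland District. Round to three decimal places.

Standard total = 156,800; weights = 0.4050, 0.2838, 0.3112.
The Metro Area: 0.4050×18.0 + 0.2838×20.4 + 0.3112×4.0 = 14.3240 per 10,000.
The Lowland District: 0.4050×28.5 + 0.2838×22.3 + 0.3112×3.6 = 18.9909 per 10,000.
Ratio = 14.3240 ÷ 18.9909 = 0.75425.

0.754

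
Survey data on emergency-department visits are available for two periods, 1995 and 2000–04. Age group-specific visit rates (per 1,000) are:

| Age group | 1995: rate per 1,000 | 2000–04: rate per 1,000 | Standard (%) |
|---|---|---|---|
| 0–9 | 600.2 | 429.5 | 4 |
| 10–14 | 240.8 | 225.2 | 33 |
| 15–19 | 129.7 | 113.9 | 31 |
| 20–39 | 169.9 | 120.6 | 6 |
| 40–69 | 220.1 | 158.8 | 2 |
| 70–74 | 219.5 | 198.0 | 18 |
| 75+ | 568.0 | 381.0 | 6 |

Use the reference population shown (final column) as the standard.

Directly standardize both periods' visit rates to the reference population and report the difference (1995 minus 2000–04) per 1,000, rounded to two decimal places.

36.15

Standard weights: 0.04, 0.33, 0.31, 0.06, 0.02, 0.18, 0.06.
1995: 0.0400×600.2 + 0.3300×240.8 + 0.3100×129.7 + 0.0600×169.9 + 0.0200×220.1 + 0.1800×219.5 + 0.0600×568.0 = 231.8650 per 1,000.
2000–04: 0.0400×429.5 + 0.3300×225.2 + 0.3100×113.9 + 0.0600×120.6 + 0.0200×158.8 + 0.1800×198.0 + 0.0600×381.0 = 195.7170 per 1,000.
Difference = 231.8650 − 195.7170 = 36.1480.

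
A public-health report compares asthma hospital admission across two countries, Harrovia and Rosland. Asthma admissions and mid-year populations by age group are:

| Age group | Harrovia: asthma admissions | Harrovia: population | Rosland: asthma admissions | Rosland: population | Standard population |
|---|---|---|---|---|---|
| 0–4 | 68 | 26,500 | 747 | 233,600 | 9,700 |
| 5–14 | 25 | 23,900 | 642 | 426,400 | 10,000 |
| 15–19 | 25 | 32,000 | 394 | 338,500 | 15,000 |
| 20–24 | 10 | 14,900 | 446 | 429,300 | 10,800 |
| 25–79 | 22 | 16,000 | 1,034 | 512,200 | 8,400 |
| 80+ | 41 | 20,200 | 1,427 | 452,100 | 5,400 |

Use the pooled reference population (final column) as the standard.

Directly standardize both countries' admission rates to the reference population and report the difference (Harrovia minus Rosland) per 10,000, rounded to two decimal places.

Age-specific rates per 10,000 for Harrovia: 25.66, 10.46, 7.81, 6.71, 13.75, 20.30.
For Rosland: 31.98, 15.06, 11.64, 10.39, 20.19, 31.56.
Standard total = 59,300; weights = 0.1636, 0.1686, 0.2530, 0.1821, 0.1417, 0.0911.
Harrovia: 0.1636×25.66 + 0.1686×10.46 + 0.2530×7.81 + 0.1821×6.71 + 0.1417×13.75 + 0.0911×20.30 = 12.9559 per 10,000.
Rosland: 0.1636×31.98 + 0.1686×15.06 + 0.2530×11.64 + 0.1821×10.39 + 0.1417×20.19 + 0.0911×31.56 = 18.3400 per 10,000.
Difference = 12.9559 − 18.3400 = -5.3841.

-5.38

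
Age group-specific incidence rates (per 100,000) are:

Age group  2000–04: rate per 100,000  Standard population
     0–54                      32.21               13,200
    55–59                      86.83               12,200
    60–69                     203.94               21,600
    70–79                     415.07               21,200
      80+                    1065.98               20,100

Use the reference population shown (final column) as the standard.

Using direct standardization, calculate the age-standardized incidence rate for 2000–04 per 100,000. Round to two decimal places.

Standard total = 88,300; weights = 0.1495, 0.1382, 0.2446, 0.2401, 0.2276.
Standardized rate: 0.1495×32.21 + 0.1382×86.83 + 0.2446×203.94 + 0.2401×415.07 + 0.2276×1065.98 = 409.0066 per 100,000.

409.01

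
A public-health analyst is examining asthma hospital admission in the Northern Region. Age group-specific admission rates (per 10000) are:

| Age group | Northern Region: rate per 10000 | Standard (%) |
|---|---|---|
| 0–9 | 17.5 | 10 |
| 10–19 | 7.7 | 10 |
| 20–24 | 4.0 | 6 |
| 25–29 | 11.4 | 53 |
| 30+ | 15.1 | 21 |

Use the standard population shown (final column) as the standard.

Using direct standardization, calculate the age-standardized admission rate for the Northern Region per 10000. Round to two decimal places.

Standard weights: 0.10, 0.10, 0.06, 0.53, 0.21.
Standardized rate: 0.1000×17.5 + 0.1000×7.7 + 0.0600×4.0 + 0.5300×11.4 + 0.2100×15.1 = 11.9730 per 10000.

11.97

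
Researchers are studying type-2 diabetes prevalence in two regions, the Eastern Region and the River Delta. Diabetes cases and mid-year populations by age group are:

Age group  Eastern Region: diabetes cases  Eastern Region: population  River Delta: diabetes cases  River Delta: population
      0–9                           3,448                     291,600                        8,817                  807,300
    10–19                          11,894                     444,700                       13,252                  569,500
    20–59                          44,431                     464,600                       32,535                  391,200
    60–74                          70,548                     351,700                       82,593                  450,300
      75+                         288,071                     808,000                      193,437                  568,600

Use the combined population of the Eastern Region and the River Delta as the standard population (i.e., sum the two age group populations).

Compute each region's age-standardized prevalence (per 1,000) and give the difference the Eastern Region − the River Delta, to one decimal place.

Age-specific rates per 1,000 for the Eastern Region: 11.824, 26.746, 95.633, 200.591, 356.524.
For the River Delta: 10.922, 23.270, 83.167, 183.418, 340.199.
Combined standard total = 5,147,500; weights = 0.2135, 0.1970, 0.1663, 0.1558, 0.2674.
The Eastern Region: 0.2135×11.824 + 0.1970×26.746 + 0.1663×95.633 + 0.1558×200.591 + 0.2674×356.524 = 150.2918 per 1,000.
The River Delta: 0.2135×10.922 + 0.1970×23.270 + 0.1663×83.167 + 0.1558×183.418 + 0.2674×340.199 = 140.3001 per 1,000.
Difference = 150.2918 − 140.3001 = 9.9917.

10.0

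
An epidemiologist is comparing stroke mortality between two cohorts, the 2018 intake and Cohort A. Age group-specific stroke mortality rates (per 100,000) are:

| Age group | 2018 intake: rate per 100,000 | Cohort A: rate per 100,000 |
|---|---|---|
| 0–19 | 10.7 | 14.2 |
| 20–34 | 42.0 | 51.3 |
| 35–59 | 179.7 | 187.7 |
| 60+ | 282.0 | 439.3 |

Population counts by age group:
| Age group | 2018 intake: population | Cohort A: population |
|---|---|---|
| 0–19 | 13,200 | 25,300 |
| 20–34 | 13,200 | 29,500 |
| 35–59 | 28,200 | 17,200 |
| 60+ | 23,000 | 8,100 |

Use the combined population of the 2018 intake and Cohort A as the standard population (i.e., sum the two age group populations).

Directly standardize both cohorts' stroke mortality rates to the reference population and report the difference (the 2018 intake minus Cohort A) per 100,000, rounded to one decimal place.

Combined standard total = 157,700; weights = 0.2441, 0.2708, 0.2879, 0.1972.
The 2018 intake: 0.2441×10.7 + 0.2708×42.0 + 0.2879×179.7 + 0.1972×282.0 = 121.3312 per 100,000.
Cohort A: 0.2441×14.2 + 0.2708×51.3 + 0.2879×187.7 + 0.1972×439.3 = 158.0280 per 100,000.
Difference = 121.3312 − 158.0280 = -36.6968.

-36.7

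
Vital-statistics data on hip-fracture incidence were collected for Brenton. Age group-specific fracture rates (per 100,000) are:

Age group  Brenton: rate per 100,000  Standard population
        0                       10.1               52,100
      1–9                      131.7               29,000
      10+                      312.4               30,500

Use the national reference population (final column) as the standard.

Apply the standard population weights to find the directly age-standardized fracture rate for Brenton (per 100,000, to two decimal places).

Standard total = 111,600; weights = 0.4668, 0.2599, 0.2733.
Standardized rate: 0.4668×10.1 + 0.2599×131.7 + 0.2733×312.4 = 124.3164 per 100,000.

124.32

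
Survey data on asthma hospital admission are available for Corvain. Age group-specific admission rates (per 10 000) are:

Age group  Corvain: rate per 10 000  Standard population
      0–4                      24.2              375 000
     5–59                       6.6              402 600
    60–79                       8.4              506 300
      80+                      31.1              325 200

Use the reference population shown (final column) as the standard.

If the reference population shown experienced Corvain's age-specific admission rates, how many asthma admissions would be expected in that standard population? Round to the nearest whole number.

2610

Expected asthma admissions = Σ (standard pop × age-specific rate ÷ 10 000)
= 375 000×24.2/10 000 + 402 600×6.6/10 000 + 506 300×8.4/10 000 + 325 200×31.1/10 000
= 907.50 + 265.72 + 425.29 + 1011.37 = 2609.88.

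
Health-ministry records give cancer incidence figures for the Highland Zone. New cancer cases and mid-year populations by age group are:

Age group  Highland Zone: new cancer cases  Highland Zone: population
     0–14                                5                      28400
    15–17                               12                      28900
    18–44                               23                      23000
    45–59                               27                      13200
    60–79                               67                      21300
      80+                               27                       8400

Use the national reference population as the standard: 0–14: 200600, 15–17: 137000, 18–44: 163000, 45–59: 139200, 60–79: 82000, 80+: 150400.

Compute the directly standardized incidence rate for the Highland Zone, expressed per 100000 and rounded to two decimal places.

Age-specific rates per 100000 for the Highland Zone: 17.61, 41.52, 100.00, 204.55, 314.55, 321.43.
Standard total = 872200; weights = 0.2300, 0.1571, 0.1869, 0.1596, 0.0940, 0.1724.
Standardized rate: 0.2300×17.61 + 0.1571×41.52 + 0.1869×100.00 + 0.1596×204.55 + 0.0940×314.55 + 0.1724×321.43 = 146.9036 per 100000.

146.90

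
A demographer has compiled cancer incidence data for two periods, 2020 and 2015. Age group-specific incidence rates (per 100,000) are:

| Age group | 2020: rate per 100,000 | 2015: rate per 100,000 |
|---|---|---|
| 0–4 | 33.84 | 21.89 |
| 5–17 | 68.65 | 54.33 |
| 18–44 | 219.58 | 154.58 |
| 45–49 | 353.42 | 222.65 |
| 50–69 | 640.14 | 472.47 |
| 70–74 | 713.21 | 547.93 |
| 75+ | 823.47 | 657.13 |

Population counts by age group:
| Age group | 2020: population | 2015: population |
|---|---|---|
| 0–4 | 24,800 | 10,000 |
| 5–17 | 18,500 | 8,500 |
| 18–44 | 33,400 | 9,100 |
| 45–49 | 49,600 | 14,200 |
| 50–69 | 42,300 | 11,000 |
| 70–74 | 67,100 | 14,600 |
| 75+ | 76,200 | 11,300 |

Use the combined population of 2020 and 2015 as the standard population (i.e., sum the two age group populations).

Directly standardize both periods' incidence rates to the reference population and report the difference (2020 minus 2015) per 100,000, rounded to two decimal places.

Combined standard total = 390,600; weights = 0.0891, 0.0691, 0.1088, 0.1633, 0.1365, 0.2092, 0.2240.
2020: 0.0891×33.84 + 0.0691×68.65 + 0.1088×219.58 + 0.1633×353.42 + 0.1365×640.14 + 0.2092×713.21 + 0.2240×823.47 = 510.3786 per 100,000.
2015: 0.0891×21.89 + 0.0691×54.33 + 0.1088×154.58 + 0.1633×222.65 + 0.1365×472.47 + 0.2092×547.93 + 0.2240×657.13 = 385.1787 per 100,000.
Difference = 510.3786 − 385.1787 = 125.1999.

125.20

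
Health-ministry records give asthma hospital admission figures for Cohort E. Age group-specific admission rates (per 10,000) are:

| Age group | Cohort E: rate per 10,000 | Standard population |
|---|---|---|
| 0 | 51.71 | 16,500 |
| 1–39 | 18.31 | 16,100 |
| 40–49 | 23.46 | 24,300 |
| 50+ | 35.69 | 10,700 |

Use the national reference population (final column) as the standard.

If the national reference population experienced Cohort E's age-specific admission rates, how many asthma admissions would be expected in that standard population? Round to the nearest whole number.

Expected asthma admissions = Σ (standard pop × age-specific rate ÷ 10,000)
= 16,500×51.71/10,000 + 16,100×18.31/10,000 + 24,300×23.46/10,000 + 10,700×35.69/10,000
= 85.32 + 29.48 + 57.01 + 38.19 = 210.00.

210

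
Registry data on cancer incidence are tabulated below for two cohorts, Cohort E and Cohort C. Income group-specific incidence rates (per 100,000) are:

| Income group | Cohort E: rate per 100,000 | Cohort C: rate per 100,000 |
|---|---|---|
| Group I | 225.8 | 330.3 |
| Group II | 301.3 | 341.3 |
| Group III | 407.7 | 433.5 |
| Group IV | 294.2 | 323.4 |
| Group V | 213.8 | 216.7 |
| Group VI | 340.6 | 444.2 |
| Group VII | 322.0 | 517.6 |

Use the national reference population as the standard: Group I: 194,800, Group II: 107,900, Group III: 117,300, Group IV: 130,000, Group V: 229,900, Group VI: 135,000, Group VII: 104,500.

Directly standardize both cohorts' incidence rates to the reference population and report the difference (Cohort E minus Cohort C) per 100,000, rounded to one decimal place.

Standard total = 1,019,400; weights = 0.1911, 0.1058, 0.1151, 0.1275, 0.2255, 0.1324, 0.1025.
Cohort E: 0.1911×225.8 + 0.1058×301.3 + 0.1151×407.7 + 0.1275×294.2 + 0.2255×213.8 + 0.1324×340.6 + 0.1025×322.0 = 285.8034 per 100,000.
Cohort C: 0.1911×330.3 + 0.1058×341.3 + 0.1151×433.5 + 0.1275×323.4 + 0.2255×216.7 + 0.1324×444.2 + 0.1025×517.6 = 351.1240 per 100,000.
Difference = 285.8034 − 351.1240 = -65.3206.

-65.3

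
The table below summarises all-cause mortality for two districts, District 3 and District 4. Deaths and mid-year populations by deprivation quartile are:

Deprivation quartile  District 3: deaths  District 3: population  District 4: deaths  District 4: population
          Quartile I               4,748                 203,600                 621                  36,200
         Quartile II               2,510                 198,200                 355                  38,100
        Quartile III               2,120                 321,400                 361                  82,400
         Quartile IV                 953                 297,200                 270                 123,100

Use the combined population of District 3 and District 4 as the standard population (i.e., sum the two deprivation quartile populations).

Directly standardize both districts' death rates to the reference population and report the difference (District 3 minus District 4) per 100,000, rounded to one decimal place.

Deprivation-specific rates per 100,000 for District 3: 2332.02, 1266.40, 659.61, 320.66.
For District 4: 1715.47, 931.76, 438.11, 219.33.
Combined standard total = 1,300,200; weights = 0.1844, 0.1817, 0.3106, 0.3233.
District 3: 0.1844×2332.02 + 0.1817×1266.40 + 0.3106×659.61 + 0.3233×320.66 = 968.7697 per 100,000.
District 4: 0.1844×1715.47 + 0.1817×931.76 + 0.3106×438.11 + 0.3233×219.33 = 692.6917 per 100,000.
Difference = 968.7697 − 692.6917 = 276.0781.

276.1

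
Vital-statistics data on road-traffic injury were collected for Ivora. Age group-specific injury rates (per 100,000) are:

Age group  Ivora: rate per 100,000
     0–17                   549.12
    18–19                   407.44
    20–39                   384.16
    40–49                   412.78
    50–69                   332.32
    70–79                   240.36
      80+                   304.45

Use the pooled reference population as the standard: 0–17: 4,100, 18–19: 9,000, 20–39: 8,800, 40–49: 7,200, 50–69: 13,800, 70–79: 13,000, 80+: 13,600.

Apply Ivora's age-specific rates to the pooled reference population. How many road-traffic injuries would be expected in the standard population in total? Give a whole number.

241

Expected road-traffic injuries = Σ (standard pop × age-specific rate ÷ 100,000)
= 4,100×549.12/100,000 + 9,000×407.44/100,000 + 8,800×384.16/100,000 + 7,200×412.78/100,000 + 13,800×332.32/100,000 + 13,000×240.36/100,000 + 13,600×304.45/100,000
= 22.51 + 36.67 + 33.81 + 29.72 + 45.86 + 31.25 + 41.41 = 241.22.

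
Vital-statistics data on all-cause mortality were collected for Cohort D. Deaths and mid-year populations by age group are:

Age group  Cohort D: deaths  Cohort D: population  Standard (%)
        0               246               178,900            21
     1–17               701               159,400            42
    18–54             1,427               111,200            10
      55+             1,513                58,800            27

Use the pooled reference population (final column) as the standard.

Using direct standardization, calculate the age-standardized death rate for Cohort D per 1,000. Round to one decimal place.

10.4

Age-specific rates per 1,000 for Cohort D: 1.375, 4.398, 12.833, 25.731.
Standard weights: 0.21, 0.42, 0.10, 0.27.
Standardized rate: 0.2100×1.375 + 0.4200×4.398 + 0.1000×12.833 + 0.2700×25.731 = 10.3665 per 1,000.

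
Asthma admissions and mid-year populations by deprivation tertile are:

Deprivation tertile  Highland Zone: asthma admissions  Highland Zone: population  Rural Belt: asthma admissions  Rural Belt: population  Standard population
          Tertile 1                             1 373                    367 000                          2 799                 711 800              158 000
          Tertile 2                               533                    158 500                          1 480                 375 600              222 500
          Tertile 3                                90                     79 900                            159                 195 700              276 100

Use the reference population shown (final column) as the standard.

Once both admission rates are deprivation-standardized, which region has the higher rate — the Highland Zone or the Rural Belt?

Rural Belt

Deprivation-specific rates per 10 000 for the Highland Zone: 37.41, 33.63, 11.26.
For the Rural Belt: 39.32, 39.40, 8.12.
Standard total = 656 600; weights = 0.2406, 0.3389, 0.4205.
The Highland Zone: 0.2406×37.41 + 0.3389×33.63 + 0.4205×11.26 = 25.1343 per 10 000.
The Rural Belt: 0.2406×39.32 + 0.3389×39.40 + 0.4205×8.12 = 26.2314 per 10 000.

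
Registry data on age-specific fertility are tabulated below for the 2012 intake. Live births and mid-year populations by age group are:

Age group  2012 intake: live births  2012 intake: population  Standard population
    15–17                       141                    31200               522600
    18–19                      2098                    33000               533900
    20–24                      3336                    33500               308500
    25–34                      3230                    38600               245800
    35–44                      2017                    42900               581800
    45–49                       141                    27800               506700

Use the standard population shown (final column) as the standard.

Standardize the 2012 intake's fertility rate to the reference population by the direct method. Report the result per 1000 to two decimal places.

Age-specific rates per 1000 for the 2012 intake: 4.519, 63.576, 99.582, 83.679, 47.016, 5.072.
Standard total = 2699300; weights = 0.1936, 0.1978, 0.1143, 0.0911, 0.2155, 0.1877.
Standardized rate: 0.1936×4.519 + 0.1978×63.576 + 0.1143×99.582 + 0.0911×83.679 + 0.2155×47.016 + 0.1877×5.072 = 43.5365 per 1000.

43.54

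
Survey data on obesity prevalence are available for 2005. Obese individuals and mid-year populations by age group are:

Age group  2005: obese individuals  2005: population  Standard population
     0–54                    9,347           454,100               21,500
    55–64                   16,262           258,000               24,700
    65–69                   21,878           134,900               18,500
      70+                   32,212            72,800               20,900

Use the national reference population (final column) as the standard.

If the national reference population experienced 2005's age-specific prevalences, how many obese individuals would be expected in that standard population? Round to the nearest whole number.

14247

Age-specific rates per 1,000 for 2005: 20.584, 63.031, 162.179, 442.473.
Expected obese individuals = Σ (standard pop × age-specific rate ÷ 1,000)
= 21,500×20.584/1,000 + 24,700×63.031/1,000 + 18,500×162.179/1,000 + 20,900×442.473/1,000
= 442.55 + 1556.87 + 3000.32 + 9247.68 = 14247.41.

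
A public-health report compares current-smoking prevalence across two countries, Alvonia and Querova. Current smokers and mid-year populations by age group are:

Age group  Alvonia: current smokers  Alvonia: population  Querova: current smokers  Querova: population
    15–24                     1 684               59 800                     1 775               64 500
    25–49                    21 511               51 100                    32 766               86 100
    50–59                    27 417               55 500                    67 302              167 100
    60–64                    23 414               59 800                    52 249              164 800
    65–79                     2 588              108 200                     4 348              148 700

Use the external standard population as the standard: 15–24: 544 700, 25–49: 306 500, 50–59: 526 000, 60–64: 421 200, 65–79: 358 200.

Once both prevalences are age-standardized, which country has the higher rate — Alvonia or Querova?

Alvonia

Age-specific rates per 1 000 for Alvonia: 28.161, 420.959, 494.000, 391.538, 23.919.
For Querova: 27.519, 380.557, 402.765, 317.045, 29.240.
Standard total = 2 156 600; weights = 0.2526, 0.1421, 0.2439, 0.1953, 0.1661.
Alvonia: 0.2526×28.161 + 0.1421×420.959 + 0.2439×494.000 + 0.1953×391.538 + 0.1661×23.919 = 267.8710 per 1 000.
Querova: 0.2526×27.519 + 0.1421×380.557 + 0.2439×402.765 + 0.1953×317.045 + 0.1661×29.240 = 226.0494 per 1 000.
The crude rates (229.11 vs 251.01) would put Querova higher, but that reflects its age composition; once standardized to a common age structure, Alvonia has the higher underlying rate.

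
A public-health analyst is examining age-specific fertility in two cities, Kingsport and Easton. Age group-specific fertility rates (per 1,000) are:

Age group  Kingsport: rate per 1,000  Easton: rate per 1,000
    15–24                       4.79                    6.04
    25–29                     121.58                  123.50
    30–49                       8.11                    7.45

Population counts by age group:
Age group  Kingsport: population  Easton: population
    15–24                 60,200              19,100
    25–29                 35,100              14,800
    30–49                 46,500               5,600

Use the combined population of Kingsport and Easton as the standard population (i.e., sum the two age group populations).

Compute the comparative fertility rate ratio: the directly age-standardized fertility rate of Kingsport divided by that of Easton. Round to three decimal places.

Combined standard total = 181,300; weights = 0.4374, 0.2752, 0.2874.
Kingsport: 0.4374×4.79 + 0.2752×121.58 + 0.2874×8.11 = 37.8887 per 1,000.
Easton: 0.4374×6.04 + 0.2752×123.50 + 0.2874×7.45 = 38.7742 per 1,000.
Ratio = 37.8887 ÷ 38.7742 = 0.97716.

0.977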